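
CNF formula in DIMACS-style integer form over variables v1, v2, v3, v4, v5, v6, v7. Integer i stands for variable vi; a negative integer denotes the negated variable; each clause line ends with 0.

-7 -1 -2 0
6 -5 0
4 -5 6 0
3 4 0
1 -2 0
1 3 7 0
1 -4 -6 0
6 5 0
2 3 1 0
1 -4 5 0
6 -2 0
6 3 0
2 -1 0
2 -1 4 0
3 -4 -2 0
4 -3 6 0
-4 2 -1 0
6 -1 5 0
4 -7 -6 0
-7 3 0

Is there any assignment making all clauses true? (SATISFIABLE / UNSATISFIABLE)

SATISFIABLE

Try v1 = False.
  then v2 is forced to False.
  then v3 is forced to True.
Try v4 = False.
  then v6 is forced to True.
  then v7 is forced to False.
v5 is now unconstrained; take v5 = True.
Every clause has at least one true literal under this assignment.
So v1=False  v2=False  v3=True  v4=False  v5=True  v6=True  v7=False is a satisfying assignment.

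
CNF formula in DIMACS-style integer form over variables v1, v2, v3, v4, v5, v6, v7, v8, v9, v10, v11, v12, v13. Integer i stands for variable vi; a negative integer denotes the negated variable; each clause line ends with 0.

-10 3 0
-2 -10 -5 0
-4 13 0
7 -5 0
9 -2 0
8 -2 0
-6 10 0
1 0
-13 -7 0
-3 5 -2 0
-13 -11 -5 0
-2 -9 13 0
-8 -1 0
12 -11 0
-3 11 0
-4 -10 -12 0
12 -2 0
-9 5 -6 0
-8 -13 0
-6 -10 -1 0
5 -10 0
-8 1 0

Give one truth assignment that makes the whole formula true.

v1 = True, v2 = False, v3 = False, v4 = False, v5 = True, v6 = False, v7 = True, v8 = False, v9 = False, v10 = False, v11 = False, v12 = False, v13 = False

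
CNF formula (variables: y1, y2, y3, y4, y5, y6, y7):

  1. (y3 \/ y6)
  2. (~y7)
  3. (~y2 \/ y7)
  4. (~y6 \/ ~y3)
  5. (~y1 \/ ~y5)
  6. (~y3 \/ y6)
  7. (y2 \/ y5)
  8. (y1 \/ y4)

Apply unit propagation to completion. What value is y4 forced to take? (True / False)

True

(~y7) stands alone — y7 = False.
From (~y2 \/ y7) and y7 = False: y2 = False.
(y2 \/ y5) with y2 = False leaves only y5, so y5 = True.
(~y1 \/ ~y5) with y5 = True leaves only ~y1, so y1 = False.
(y4 \/ y1) with y1 = False leaves only y4, so y4 = True.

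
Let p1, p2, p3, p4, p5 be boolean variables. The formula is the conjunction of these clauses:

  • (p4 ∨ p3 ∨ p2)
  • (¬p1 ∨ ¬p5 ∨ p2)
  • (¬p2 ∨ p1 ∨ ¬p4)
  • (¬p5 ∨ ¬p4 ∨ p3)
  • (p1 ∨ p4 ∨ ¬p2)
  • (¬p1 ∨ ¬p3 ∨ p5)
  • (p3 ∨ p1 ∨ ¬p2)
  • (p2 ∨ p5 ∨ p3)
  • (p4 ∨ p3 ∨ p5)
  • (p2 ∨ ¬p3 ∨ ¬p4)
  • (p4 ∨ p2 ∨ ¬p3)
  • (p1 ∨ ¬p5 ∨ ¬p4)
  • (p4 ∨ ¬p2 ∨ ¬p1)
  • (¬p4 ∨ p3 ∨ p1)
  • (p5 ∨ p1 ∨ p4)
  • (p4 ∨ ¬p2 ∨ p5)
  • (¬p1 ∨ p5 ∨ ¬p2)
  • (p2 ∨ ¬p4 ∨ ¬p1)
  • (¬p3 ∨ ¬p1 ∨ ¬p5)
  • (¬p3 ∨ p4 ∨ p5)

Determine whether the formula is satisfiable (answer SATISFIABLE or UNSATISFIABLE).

UNSATISFIABLE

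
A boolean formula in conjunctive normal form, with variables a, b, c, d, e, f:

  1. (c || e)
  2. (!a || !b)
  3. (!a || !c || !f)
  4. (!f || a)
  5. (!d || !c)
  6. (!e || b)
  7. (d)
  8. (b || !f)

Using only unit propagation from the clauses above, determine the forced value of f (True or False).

False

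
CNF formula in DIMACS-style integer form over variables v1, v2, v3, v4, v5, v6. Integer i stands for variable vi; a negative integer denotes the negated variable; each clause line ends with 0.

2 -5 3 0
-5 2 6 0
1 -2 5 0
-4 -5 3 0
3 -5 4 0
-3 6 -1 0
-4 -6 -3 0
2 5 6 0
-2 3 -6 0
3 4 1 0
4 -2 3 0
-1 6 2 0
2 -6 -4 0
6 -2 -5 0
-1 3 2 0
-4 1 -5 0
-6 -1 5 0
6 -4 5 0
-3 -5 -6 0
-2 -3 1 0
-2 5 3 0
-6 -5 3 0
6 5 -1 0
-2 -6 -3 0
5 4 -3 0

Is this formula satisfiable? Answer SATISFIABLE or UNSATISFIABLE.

UNSATISFIABLE

v3 = True:
  v6 = True:
    propagation gives v4=False, v5=False; an empty clause results — contradiction.
  v6 = False:
    propagation gives v1=False, v2=False, v5=False; an empty clause results — contradiction.
v3 = False:
  v5 = True:
    propagation gives v2=True, v4=False; an empty clause results — contradiction.
  v5 = False:
    propagation gives v2=False, v6=True, v4=False, v1=True; an empty clause results — contradiction.
Every branch closes, so no satisfying assignment exists.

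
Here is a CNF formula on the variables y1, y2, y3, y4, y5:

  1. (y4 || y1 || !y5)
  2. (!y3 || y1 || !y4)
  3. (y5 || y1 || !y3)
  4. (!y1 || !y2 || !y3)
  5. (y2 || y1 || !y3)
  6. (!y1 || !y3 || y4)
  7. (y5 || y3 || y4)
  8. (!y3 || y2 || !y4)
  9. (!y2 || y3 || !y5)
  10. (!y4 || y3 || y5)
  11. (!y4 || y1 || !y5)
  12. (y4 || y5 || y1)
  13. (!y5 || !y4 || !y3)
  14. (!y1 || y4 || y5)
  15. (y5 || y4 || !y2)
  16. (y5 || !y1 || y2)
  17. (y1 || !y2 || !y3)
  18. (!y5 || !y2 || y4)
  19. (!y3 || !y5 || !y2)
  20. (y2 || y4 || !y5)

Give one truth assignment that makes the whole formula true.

Branch on y1: take y1 = True.
Try y2 = False.
  then y5 is forced to True.
  then y4 is forced to True.
  then y3 is forced to False.
Every clause has at least one true literal under this assignment.
Check each clause:
  1. (!y5 || y4 || y1) — y1 is true.
  2. (y1 || !y3 || !y4) — y1 is true.
  3. (y5 || !y3 || y1) — y1 is true.
  4. (!y2 || !y3 || !y1) — !y3 is true.
  5. (!y3 || y1 || y2) — y1 is true.
  6. (!y1 || y4 || !y3) — y4 is true.
  7. (y3 || y5 || y4) — y4 is true.
  8. (!y3 || !y4 || y2) — !y3 is true.
  9. (!y5 || !y2 || y3) — !y2 is true.
  10. (y3 || !y4 || y5) — y5 is true.
  11. (!y5 || !y4 || y1) — y1 is true.
  12. (y1 || y5 || y4) — y1 is true.
  13. (!y5 || !y3 || !y4) — !y3 is true.
  14. (y5 || y4 || !y1) — y4 is true.
  15. (y4 || !y2 || y5) — y4 is true.
  16. (y2 || y5 || !y1) — y5 is true.
  17. (!y2 || !y3 || y1) — y1 is true.
  18. (y4 || !y2 || !y5) — y4 is true.
  19. (!y3 || !y2 || !y5) — !y3 is true.
  20. (y4 || !y5 || y2) — y4 is true.

y1 = 1, y2 = 0, y3 = 0, y4 = 1, y5 = 1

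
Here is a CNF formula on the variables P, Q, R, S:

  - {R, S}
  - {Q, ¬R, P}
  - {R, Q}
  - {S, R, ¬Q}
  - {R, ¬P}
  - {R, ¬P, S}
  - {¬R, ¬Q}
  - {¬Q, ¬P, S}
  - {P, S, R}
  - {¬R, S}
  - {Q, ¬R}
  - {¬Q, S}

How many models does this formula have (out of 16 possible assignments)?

1

Satisfying assignments:
  P=F Q=T R=F S=T
Count: 1.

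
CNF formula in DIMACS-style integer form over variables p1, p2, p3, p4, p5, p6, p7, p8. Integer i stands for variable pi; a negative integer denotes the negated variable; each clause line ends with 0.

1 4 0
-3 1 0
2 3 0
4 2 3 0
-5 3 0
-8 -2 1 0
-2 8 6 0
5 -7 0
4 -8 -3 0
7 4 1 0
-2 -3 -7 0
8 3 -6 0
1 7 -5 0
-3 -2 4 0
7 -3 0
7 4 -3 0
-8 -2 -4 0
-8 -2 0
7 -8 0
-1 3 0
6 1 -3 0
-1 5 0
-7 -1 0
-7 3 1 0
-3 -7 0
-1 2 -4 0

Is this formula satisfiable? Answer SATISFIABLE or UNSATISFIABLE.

UNSATISFIABLE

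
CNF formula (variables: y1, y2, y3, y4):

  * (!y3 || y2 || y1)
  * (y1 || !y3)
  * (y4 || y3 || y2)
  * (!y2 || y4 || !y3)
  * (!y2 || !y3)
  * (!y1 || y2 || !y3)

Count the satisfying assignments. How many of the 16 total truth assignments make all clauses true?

6

Satisfying assignments:
  y1=0 y2=0 y3=0 y4=1
  y1=0 y2=1 y3=0 y4=0
  y1=0 y2=1 y3=0 y4=1
  y1=1 y2=0 y3=0 y4=1
  y1=1 y2=1 y3=0 y4=0
  y1=1 y2=1 y3=0 y4=1
Count: 6.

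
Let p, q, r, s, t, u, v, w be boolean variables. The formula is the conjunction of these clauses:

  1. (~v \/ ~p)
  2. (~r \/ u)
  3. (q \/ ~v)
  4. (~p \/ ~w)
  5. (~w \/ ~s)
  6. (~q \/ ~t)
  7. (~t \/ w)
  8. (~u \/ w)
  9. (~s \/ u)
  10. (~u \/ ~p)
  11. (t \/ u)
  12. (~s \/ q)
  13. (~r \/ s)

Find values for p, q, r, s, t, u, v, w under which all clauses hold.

p = False, q = False, r = False, s = False, t = False, u = True, v = False, w = True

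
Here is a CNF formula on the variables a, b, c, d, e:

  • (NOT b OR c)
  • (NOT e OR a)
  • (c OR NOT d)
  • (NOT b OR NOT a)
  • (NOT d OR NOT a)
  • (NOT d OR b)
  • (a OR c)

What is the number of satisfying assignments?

7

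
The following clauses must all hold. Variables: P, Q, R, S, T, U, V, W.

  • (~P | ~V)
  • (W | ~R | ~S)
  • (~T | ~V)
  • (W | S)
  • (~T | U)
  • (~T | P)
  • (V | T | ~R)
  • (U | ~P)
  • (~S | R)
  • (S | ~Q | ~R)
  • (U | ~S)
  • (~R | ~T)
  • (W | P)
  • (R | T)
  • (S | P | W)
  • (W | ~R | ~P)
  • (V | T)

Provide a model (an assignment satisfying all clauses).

P=False, Q=False, R=True, S=False, T=False, U=False, V=True, W=True

Check each clause:
  1. (~P | ~V) — ~P is true.
  2. (~S | ~R | W) — W is true.
  3. (~T | ~V) — ~T is true.
  4. (S | W) — W is true.
  5. (U | ~T) — ~T is true.
  6. (P | ~T) — ~T is true.
  7. (T | ~R | V) — V is true.
  8. (~P | U) — ~P is true.
  9. (~S | R) — R is true.
  10. (S | ~Q | ~R) — ~Q is true.
  11. (~S | U) — ~S is true.
  12. (~R | ~T) — ~T is true.
  13. (P | W) — W is true.
  14. (T | R) — R is true.
  15. (P | W | S) — W is true.
  16. (~R | W | ~P) — W is true.
  17. (T | V) — V is true.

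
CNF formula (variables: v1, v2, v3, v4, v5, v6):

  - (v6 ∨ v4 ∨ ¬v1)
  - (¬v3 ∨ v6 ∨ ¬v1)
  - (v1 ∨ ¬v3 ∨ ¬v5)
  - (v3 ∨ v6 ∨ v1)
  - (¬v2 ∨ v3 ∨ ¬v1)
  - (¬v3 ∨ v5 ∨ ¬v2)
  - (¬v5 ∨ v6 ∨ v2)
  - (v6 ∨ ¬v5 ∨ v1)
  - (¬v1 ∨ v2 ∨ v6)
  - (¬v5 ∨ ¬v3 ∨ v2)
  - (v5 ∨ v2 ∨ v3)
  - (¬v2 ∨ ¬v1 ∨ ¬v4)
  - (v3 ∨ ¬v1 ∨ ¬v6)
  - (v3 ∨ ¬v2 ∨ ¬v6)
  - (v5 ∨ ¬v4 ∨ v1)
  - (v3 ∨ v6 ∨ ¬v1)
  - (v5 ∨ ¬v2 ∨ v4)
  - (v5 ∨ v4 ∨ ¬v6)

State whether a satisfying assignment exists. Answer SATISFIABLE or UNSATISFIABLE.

SATISFIABLE

Try v1 = False.
Set v2 = False and propagate.
Try v3 = False.
  then v6 is forced to True.
  then v5 is forced to True.
v4 is now unconstrained; take v4 = False.
So v1 = F  v2 = F  v3 = F  v4 = F  v5 = T  v6 = T is a satisfying assignment.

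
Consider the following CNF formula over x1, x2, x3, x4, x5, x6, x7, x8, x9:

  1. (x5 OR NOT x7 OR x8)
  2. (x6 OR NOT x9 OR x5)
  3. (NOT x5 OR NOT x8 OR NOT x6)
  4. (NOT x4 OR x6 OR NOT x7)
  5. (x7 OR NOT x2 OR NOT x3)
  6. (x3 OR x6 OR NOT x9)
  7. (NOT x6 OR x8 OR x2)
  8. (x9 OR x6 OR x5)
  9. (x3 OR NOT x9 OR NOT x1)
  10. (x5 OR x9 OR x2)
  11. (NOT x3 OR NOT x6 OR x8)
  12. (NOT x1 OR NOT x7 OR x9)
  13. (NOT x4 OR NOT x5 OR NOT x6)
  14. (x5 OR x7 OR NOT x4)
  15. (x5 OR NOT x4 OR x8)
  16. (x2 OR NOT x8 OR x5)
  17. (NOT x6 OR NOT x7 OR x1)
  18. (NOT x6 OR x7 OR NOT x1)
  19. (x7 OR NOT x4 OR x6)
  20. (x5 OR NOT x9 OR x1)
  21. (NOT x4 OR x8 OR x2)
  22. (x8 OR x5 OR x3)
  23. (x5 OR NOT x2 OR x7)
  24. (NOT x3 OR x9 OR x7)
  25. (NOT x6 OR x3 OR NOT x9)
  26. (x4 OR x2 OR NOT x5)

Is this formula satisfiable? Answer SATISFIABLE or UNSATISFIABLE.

SATISFIABLE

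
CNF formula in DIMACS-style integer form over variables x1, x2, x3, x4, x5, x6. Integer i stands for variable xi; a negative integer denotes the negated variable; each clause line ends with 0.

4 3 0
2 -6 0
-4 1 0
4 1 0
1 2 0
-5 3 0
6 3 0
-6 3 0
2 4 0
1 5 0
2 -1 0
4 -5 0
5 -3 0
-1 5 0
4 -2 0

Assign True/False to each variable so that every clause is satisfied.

x1=True, x2=True, x3=True, x4=True, x5=True, x6=True

Check each clause:
  1. (x4 ∨ x3) — x3 is true.
  2. (¬x6 ∨ x2) — x2 is true.
  3. (x1 ∨ ¬x4) — x1 is true.
  4. (x1 ∨ x4) — x1 is true.
  5. (x2 ∨ x1) — x1 is true.
  6. (¬x5 ∨ x3) — x3 is true.
  7. (x3 ∨ x6) — x3 is true.
  8. (x3 ∨ ¬x6) — x3 is true.
  9. (x4 ∨ x2) — x2 is true.
  10. (x5 ∨ x1) — x1 is true.
  11. (¬x1 ∨ x2) — x2 is true.
  12. (¬x5 ∨ x4) — x4 is true.
  13. (¬x3 ∨ x5) — x5 is true.
  14. (x5 ∨ ¬x1) — x5 is true.
  15. (x4 ∨ ¬x2) — x4 is true.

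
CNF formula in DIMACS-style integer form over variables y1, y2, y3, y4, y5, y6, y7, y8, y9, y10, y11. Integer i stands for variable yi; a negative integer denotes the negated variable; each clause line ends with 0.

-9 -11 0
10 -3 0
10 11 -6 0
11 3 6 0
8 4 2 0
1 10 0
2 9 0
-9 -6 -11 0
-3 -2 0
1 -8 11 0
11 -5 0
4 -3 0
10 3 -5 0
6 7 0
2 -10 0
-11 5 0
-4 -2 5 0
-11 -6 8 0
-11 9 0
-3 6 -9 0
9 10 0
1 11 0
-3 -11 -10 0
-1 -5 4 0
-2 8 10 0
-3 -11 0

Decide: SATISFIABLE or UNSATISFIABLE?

SATISFIABLE

Pure literal: y7 appears only positively; assign y7 = True.
Branch on y1: take y1 = True.
For the remaining variables, y2 = True, y3 = False, y4 = False, y5 = False, y6 = True, y8 = True, y9 = False, y10 = True, y11 = False works.
Every clause has at least one true literal under this assignment.
So y1 = True, y2 = True, y3 = False, y4 = False, y5 = False, y6 = True, y7 = True, y8 = True, y9 = False, y10 = True, y11 = False is a satisfying assignment.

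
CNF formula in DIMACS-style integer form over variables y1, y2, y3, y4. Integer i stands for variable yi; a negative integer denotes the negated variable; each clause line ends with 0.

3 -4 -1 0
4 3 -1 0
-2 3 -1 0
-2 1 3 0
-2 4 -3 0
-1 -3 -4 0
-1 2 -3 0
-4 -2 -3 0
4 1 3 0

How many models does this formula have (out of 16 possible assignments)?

3

Satisfying assignments:
  y1=F y2=F y3=F y4=T
  y1=F y2=F y3=T y4=F
  y1=F y2=F y3=T y4=T
Count: 3.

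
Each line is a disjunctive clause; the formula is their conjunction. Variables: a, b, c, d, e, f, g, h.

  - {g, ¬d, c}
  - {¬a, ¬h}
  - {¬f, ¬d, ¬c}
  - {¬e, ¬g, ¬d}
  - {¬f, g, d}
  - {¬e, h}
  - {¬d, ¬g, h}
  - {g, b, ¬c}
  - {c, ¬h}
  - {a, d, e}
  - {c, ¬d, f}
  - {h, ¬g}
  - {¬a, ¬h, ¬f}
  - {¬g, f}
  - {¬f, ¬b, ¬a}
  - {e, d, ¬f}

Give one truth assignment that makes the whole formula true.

Branch on a: take a = False.
For the remaining variables, b = True, c = True, d = True, e = False, f = False, g = False, h = False works.
Every clause has at least one true literal under this assignment.

a = False, b = True, c = True, d = True, e = False, f = False, g = False, h = False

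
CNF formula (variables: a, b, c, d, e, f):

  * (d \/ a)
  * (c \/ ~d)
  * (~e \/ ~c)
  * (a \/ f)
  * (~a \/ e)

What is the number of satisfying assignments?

6

Satisfying assignments:
  a=F b=F c=T d=T e=F f=T
  a=F b=T c=T d=T e=F f=T
  a=T b=F c=F d=F e=T f=F
  a=T b=F c=F d=F e=T f=T
  a=T b=T c=F d=F e=T f=F
  a=T b=T c=F d=F e=T f=T
Count: 6.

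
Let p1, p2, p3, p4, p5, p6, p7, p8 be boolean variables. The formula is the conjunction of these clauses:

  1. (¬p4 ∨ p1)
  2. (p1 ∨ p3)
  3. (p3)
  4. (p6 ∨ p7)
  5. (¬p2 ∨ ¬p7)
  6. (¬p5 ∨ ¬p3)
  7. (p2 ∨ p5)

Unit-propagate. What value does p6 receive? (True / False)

True

(p3) stands alone — p3 = True.
From (¬p3 ∨ ¬p5) and p3 = True: p5 = False.
From (p5 ∨ p2) and p5 = False: p2 = True.
In (¬p7 ∨ ¬p2), ¬p2 is now false; ¬p7 must hold, so p7 = False.
In (p7 ∨ p6), p7 is now false; p6 must hold, so p6 = True.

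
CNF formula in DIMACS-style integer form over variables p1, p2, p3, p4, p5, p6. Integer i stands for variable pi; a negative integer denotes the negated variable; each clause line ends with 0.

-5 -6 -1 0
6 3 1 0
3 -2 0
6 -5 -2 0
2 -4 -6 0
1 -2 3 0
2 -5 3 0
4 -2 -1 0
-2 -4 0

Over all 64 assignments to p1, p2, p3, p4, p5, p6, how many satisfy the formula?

18

Split on p2, then p1.
  p2=T, p1=T: a clause becomes empty — 0.
  p2=T, p1=F: remaining (p3,p4,p5,p6) ∈ {(T,F,F,F); (T,F,F,T); (T,F,T,T)} — 3.
  p2=F, p1=T: 8 of the 16 assignments to (p3,p4,p5,p6) work.
  p2=F, p1=F: 7 of the 16 assignments to (p3,p4,p5,p6) work.
Total: 0 + 3 + 8 + 7 = 18.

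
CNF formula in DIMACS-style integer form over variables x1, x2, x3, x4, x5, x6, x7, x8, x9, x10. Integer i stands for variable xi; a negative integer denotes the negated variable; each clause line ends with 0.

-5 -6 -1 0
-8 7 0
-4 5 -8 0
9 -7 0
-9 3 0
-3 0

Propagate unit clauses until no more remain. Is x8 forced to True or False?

False

Unit clause (¬x3) sets x3 = False.
(¬x9 ∨ x3): since x3 = False, the clause reduces to (¬x9). x9 = False.
In (x9 ∨ ¬x7), x9 is now false; ¬x7 must hold, so x7 = False.
In (x7 ∨ ¬x8), x7 is now false; ¬x8 must hold, so x8 = False.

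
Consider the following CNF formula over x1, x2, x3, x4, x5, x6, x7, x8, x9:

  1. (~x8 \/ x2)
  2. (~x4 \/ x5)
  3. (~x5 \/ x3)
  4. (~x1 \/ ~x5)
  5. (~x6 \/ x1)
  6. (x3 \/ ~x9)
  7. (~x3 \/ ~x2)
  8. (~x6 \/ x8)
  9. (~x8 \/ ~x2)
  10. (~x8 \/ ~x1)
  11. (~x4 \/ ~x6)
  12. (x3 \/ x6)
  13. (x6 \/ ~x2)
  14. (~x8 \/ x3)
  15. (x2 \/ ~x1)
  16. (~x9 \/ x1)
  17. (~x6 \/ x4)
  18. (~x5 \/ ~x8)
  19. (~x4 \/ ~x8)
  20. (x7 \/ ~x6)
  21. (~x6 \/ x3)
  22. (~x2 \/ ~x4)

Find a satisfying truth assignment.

x1=False, x2=False, x3=True, x4=False, x5=False, x6=False, x7=True, x8=False, x9=False

Check each clause:
  1. (~x8 \/ x2) — ~x8 is true.
  2. (x5 \/ ~x4) — ~x4 is true.
  3. (x3 \/ ~x5) — x3 is true.
  4. (~x5 \/ ~x1) — ~x5 is true.
  5. (x1 \/ ~x6) — ~x6 is true.
  6. (x3 \/ ~x9) — x3 is true.
  7. (~x2 \/ ~x3) — ~x2 is true.
  8. (~x6 \/ x8) — ~x6 is true.
  9. (~x8 \/ ~x2) — ~x8 is true.
  10. (~x1 \/ ~x8) — ~x8 is true.
  11. (~x4 \/ ~x6) — ~x6 is true.
  12. (x6 \/ x3) — x3 is true.
  13. (x6 \/ ~x2) — ~x2 is true.
  14. (~x8 \/ x3) — ~x8 is true.
  15. (x2 \/ ~x1) — ~x1 is true.
  16. (~x9 \/ x1) — ~x9 is true.
  17. (x4 \/ ~x6) — ~x6 is true.
  18. (~x5 \/ ~x8) — ~x8 is true.
  19. (~x8 \/ ~x4) — ~x8 is true.
  20. (x7 \/ ~x6) — ~x6 is true.
  21. (x3 \/ ~x6) — ~x6 is true.
  22. (~x4 \/ ~x2) — ~x4 is true.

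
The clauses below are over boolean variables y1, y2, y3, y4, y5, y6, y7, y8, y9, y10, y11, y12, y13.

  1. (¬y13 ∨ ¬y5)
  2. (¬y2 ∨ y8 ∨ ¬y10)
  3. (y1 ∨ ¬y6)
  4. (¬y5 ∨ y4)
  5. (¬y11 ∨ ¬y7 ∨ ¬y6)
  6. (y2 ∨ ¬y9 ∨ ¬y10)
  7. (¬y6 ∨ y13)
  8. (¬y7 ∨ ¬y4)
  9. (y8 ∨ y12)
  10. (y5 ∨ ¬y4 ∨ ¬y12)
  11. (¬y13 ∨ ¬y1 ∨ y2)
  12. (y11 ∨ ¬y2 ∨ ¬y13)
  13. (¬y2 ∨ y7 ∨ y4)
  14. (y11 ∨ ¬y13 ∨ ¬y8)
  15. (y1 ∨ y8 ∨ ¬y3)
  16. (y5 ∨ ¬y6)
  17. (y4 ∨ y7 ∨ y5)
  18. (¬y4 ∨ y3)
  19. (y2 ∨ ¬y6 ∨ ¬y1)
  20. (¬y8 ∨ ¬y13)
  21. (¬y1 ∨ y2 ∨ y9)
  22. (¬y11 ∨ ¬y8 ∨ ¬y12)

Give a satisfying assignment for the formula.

y1=T, y2=T, y3=T, y4=T, y5=T, y6=F, y7=F, y8=T, y9=T, y10=F, y11=F, y12=T, y13=F

Pure literal: y6 appears only negated; assign y6 = False.
y10 occurs only negated in the remaining clauses — set y10 = False.
Branch on y1: take y1 = True.
Try y2 = True.
Branch on y3: take y3 = True.
For the remaining variables, y4 = True, y5 = True, y7 = False, y8 = True, y9 = True, y11 = False, y12 = True, y13 = False works.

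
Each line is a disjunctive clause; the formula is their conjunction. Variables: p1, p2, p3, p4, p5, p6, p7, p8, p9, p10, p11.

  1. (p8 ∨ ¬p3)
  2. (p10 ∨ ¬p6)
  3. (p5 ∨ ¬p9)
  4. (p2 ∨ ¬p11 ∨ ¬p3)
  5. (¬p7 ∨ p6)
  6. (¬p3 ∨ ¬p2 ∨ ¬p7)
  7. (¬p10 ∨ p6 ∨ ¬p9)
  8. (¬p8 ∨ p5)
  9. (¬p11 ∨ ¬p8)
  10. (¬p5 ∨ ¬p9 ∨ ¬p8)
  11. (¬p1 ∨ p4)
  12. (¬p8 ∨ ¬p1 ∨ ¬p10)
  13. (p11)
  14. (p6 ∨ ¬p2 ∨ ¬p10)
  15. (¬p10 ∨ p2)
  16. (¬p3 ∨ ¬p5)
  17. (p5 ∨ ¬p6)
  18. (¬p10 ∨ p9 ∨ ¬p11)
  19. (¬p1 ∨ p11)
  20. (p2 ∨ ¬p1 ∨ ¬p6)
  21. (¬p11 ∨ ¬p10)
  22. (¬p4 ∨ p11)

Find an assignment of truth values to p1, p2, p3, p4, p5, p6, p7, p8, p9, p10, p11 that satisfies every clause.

p1=T, p2=F, p3=F, p4=T, p5=T, p6=F, p7=F, p8=F, p9=T, p10=F, p11=T

The clause (p11) is unit: p11 must be True.
(¬p8) is a unit clause, so p8 = False.
Unit propagation: (¬p3) forces p3 = False.
(¬p10) is a unit clause, so p10 = False.
(¬p6) is a unit clause, so p6 = False.
Unit propagation: (¬p7) forces p7 = False.
Pure literal: p4 appears only positively; assign p4 = True.
Pure literal: p5 appears only positively; assign p5 = True.
p1, p2, p9 are now unconstrained; take p1 = True, p2 = False, p9 = True.
Check each clause:
  1. (¬p3 ∨ p8) — ¬p3 is true.
  2. (p10 ∨ ¬p6) — ¬p6 is true.
  3. (p5 ∨ ¬p9) — p5 is true.
  4. (¬p11 ∨ p2 ∨ ¬p3) — ¬p3 is true.
  5. (¬p7 ∨ p6) — ¬p7 is true.
  6. (¬p2 ∨ ¬p3 ∨ ¬p7) — ¬p7 is true.
  7. (¬p10 ∨ p6 ∨ ¬p9) — ¬p10 is true.
  8. (p5 ∨ ¬p8) — ¬p8 is true.
  9. (¬p11 ∨ ¬p8) — ¬p8 is true.
  10. (¬p8 ∨ ¬p9 ∨ ¬p5) — ¬p8 is true.
  11. (¬p1 ∨ p4) — p4 is true.
  12. (¬p8 ∨ ¬p1 ∨ ¬p10) — ¬p8 is true.
  13. (p11) — p11 is true.
  14. (¬p10 ∨ ¬p2 ∨ p6) — ¬p2 is true.
  15. (¬p10 ∨ p2) — ¬p10 is true.
  16. (¬p3 ∨ ¬p5) — ¬p3 is true.
  17. (p5 ∨ ¬p6) — ¬p6 is true.
  18. (p9 ∨ ¬p11 ∨ ¬p10) — p9 is true.
  19. (¬p1 ∨ p11) — p11 is true.
  20. (p2 ∨ ¬p6 ∨ ¬p1) — ¬p6 is true.
  21. (¬p10 ∨ ¬p11) — ¬p10 is true.
  22. (¬p4 ∨ p11) — p11 is true.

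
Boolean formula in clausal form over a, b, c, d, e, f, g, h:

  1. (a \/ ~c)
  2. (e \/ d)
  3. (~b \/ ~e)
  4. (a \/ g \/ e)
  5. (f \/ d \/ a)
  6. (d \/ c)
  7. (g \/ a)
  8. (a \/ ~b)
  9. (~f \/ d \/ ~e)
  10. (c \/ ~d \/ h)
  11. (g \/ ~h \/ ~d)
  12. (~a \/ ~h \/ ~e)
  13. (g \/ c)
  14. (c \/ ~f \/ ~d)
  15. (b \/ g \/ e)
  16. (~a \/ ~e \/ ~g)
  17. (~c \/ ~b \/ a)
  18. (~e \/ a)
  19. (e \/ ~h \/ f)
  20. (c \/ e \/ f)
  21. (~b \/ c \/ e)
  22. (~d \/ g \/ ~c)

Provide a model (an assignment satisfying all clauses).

a=T, b=F, c=T, d=F, e=T, f=F, g=F, h=F

Check each clause:
  1. (a \/ ~c) — a is true.
  2. (d \/ e) — e is true.
  3. (~b \/ ~e) — ~b is true.
  4. (e \/ a \/ g) — a is true.
  5. (f \/ d \/ a) — a is true.
  6. (c \/ d) — c is true.
  7. (a \/ g) — a is true.
  8. (a \/ ~b) — a is true.
  9. (d \/ ~e \/ ~f) — ~f is true.
  10. (~d \/ c \/ h) — c is true.
  11. (~d \/ g \/ ~h) — ~h is true.
  12. (~a \/ ~h \/ ~e) — ~h is true.
  13. (g \/ c) — c is true.
  14. (~f \/ c \/ ~d) — ~f is true.
  15. (e \/ b \/ g) — e is true.
  16. (~e \/ ~a \/ ~g) — ~g is true.
  17. (~b \/ a \/ ~c) — a is true.
  18. (~e \/ a) — a is true.
  19. (~h \/ f \/ e) — ~h is true.
  20. (e \/ c \/ f) — c is true.
  21. (c \/ ~b \/ e) — c is true.
  22. (~d \/ g \/ ~c) — ~d is true.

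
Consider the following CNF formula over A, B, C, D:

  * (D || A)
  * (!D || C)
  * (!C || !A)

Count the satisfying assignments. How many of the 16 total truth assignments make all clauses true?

4

Satisfying assignments:
  A=0 B=0 C=1 D=1
  A=0 B=1 C=1 D=1
  A=1 B=0 C=0 D=0
  A=1 B=1 C=0 D=0
That's 4 in total.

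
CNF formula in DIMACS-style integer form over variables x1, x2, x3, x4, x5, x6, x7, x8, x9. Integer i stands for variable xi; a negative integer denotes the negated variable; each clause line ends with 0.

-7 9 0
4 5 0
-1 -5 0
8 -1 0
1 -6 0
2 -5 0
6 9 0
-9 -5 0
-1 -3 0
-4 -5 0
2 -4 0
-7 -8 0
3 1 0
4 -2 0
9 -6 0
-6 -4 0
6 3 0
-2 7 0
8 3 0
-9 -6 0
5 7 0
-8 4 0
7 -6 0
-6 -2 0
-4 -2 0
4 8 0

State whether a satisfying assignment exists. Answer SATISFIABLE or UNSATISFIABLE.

UNSATISFIABLE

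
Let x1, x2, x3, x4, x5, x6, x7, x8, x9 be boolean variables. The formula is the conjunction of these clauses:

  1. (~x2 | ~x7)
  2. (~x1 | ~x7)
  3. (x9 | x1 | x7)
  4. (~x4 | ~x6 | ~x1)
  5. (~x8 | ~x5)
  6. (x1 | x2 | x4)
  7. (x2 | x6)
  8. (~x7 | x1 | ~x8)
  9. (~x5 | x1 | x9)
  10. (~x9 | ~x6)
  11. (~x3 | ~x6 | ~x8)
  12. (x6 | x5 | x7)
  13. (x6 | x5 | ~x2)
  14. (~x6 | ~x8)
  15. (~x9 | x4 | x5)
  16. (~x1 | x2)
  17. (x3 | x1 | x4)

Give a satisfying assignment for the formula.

x8 occurs only negated in the remaining clauses — set x8 = False.
Branch on x1: take x1 = True.
  then x7 is forced to False.
  then x2 is forced to True.
Branch on x4: take x4 = False.
The remaining clauses are satisfied by x3 = False, x5 = True, x6 = True, x9 = False.

x1=1  x2=1  x3=0  x4=0  x5=1  x6=1  x7=0  x8=0  x9=0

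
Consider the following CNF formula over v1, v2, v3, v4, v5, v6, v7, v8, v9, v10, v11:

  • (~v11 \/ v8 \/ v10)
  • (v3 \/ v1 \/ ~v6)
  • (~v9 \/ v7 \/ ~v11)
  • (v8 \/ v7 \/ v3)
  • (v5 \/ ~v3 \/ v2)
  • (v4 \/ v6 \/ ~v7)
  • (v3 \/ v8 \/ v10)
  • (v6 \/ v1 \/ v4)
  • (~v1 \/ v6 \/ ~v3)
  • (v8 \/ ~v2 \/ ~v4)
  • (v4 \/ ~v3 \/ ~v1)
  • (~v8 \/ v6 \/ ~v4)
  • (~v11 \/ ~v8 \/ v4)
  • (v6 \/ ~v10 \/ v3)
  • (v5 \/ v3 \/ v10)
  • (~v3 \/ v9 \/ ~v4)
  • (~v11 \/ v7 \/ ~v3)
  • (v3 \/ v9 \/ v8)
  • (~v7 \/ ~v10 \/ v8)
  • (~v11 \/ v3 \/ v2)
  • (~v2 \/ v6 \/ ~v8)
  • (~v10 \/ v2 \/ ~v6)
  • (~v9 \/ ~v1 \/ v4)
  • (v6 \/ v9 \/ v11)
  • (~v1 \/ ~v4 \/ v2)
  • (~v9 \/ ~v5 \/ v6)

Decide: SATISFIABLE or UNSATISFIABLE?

SATISFIABLE

Try v1 = True.
Set v2 = True and propagate.
Try v3 = False.
The remaining clauses are satisfied by v4 = False, v5 = True, v6 = True, v7 = True, v8 = True, v9 = False, v10 = False, v11 = False.
Every clause has at least one true literal under this assignment.
So v1 = True, v2 = True, v3 = False, v4 = False, v5 = True, v6 = True, v7 = True, v8 = True, v9 = False, v10 = False, v11 = False is a satisfying assignment.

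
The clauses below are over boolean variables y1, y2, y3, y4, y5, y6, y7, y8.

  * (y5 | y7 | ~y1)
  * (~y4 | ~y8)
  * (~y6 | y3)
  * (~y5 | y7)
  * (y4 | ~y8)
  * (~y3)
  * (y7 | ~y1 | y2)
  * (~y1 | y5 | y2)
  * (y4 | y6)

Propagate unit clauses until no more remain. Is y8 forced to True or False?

False

(~y3) is a unit clause: y3 = False.
(~y6 | y3) with y3 = False leaves only ~y6, so y6 = False.
(y4 | y6): since y6 = False, the clause reduces to (y4). y4 = True.
From (~y4 | ~y8) and y4 = True: y8 = False.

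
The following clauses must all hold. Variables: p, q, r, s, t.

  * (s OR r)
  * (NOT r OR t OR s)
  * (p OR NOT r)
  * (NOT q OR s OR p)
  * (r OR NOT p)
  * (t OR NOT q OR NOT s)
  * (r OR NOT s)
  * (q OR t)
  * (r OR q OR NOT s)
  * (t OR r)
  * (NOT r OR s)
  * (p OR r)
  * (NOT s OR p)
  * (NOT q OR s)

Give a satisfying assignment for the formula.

t occurs only positively in the remaining clauses — set t = True.
Set p = True and propagate.
  then r is forced to True.
  then s is forced to True.
q is now unconstrained; take q = True.

p=1, q=1, r=1, s=1, t=1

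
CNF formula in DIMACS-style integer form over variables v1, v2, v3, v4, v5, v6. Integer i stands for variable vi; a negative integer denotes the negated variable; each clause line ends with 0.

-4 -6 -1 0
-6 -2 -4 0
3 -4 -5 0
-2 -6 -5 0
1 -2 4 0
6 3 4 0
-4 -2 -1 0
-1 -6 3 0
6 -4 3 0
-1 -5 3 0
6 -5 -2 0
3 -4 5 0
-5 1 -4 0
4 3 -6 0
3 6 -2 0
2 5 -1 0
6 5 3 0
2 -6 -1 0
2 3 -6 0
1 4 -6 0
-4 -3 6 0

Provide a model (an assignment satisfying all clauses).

Try v1 = True.
Set v2 = True and propagate.
  then v4 is forced to False.
The remaining clauses are satisfied by v3 = True, v5 = False, v6 = True.
Check each clause:
  1. (!v4 || !v1 || !v6) — !v4 is true.
  2. (!v2 || !v6 || !v4) — !v4 is true.
  3. (!v5 || !v4 || v3) — v3 is true.
  4. (!v5 || !v6 || !v2) — !v5 is true.
  5. (!v2 || v1 || v4) — v1 is true.
  6. (v6 || v4 || v3) — v3 is true.
  7. (!v2 || !v1 || !v4) — !v4 is true.
  8. (!v1 || !v6 || v3) — v3 is true.
  9. (v6 || !v4 || v3) — v3 is true.
  10. (!v1 || !v5 || v3) — v3 is true.
  11. (v6 || !v5 || !v2) — !v5 is true.
  12. (v3 || v5 || !v4) — v3 is true.
  13. (v1 || !v5 || !v4) — v1 is true.
  14. (v3 || v4 || !v6) — v3 is true.
  15. (!v2 || v6 || v3) — v3 is true.
  16. (!v1 || v2 || v5) — v2 is true.
  17. (v3 || v5 || v6) — v3 is true.
  18. (!v6 || !v1 || v2) — v2 is true.
  19. (!v6 || v3 || v2) — v3 is true.
  20. (v1 || !v6 || v4) — v1 is true.
  21. (v6 || !v3 || !v4) — !v4 is true.

v1 = True, v2 = True, v3 = True, v4 = False, v5 = False, v6 = True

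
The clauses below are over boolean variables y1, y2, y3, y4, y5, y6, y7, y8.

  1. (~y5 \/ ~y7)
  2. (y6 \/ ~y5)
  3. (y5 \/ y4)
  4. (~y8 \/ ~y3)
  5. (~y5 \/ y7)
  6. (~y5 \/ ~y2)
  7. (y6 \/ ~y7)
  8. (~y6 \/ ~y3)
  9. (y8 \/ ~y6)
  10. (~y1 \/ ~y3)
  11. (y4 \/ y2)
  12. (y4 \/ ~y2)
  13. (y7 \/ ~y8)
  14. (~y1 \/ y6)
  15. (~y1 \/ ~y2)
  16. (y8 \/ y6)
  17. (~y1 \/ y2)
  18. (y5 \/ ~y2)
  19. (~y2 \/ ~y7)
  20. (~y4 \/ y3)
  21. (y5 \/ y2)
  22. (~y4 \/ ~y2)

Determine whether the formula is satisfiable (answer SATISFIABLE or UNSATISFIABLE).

UNSATISFIABLE

y2 = True:
  propagation gives y5=False; an empty clause results — contradiction.
y2 = False:
  propagation gives y4=True, y1=False, y3=True, y8=False; an empty clause results — contradiction.
Every branch closes, so no satisfying assignment exists.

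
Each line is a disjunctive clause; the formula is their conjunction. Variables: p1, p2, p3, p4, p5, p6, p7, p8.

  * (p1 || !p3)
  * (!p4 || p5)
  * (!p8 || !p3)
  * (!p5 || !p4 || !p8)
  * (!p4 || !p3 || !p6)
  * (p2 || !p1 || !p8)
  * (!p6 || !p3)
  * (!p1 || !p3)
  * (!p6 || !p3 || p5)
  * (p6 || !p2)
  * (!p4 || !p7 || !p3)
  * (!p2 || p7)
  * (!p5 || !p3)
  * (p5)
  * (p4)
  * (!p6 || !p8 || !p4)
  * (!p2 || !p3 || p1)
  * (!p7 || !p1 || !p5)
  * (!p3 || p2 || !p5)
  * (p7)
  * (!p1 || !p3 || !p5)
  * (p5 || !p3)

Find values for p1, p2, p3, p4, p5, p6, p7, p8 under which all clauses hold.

The clause (p5) is unit: p5 must be True.
Unit propagation: (!p3) forces p3 = False.
Unit propagation: (p4) forces p4 = True.
The clause (!p8) is unit: p8 must be False.
The clause (p7) is unit: p7 must be True.
(!p1) is a unit clause, so p1 = False.
p2 occurs only negated in the remaining clauses — set p2 = False.
p6 is now unconstrained; take p6 = False.
Every clause has at least one true literal under this assignment.

p1 = 0, p2 = 0, p3 = 0, p4 = 1, p5 = 1, p6 = 0, p7 = 1, p8 = 0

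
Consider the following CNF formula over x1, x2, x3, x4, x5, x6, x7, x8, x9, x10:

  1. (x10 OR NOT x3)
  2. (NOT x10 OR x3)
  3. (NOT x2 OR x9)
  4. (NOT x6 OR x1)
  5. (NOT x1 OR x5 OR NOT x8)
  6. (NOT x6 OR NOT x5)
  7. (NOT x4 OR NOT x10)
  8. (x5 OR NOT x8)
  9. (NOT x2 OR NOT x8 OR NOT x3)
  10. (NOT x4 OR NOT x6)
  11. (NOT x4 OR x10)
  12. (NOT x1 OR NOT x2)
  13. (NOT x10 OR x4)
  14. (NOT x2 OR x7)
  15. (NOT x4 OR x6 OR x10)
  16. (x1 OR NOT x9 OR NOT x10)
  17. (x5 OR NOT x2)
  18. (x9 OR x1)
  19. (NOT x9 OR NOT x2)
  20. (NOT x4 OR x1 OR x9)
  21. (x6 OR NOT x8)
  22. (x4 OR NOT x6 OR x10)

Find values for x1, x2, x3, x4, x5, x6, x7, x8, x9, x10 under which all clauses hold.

x2 occurs only negated in the remaining clauses — set x2 = False.
x7 occurs only positively in the remaining clauses — set x7 = True.
Set x1 = False and propagate.
  then x6 is forced to False.
  then x9 is forced to True.
  then x10 is forced to False.
  then x3 is forced to False.
  then x4 is forced to False.
  then x8 is forced to False.
x5 is now unconstrained; take x5 = False.
Every clause has at least one true literal under this assignment.

x1=False, x2=False, x3=False, x4=False, x5=False, x6=False, x7=True, x8=False, x9=True, x10=False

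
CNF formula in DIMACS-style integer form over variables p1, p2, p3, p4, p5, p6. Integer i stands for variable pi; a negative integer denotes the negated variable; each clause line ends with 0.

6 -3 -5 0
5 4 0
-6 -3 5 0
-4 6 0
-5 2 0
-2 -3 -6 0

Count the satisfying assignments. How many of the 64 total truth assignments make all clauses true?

Split on p5, then p6.
  p5=1, p6=1: remaining (p1,p2,p3,p4) ∈ {(0,1,0,0); (0,1,0,1); (1,1,0,0); (1,1,0,1)} — 4.
  p5=1, p6=0: remaining (p1,p2,p3,p4) ∈ {(0,1,0,0); (1,1,0,0)} — 2.
  p5=0, p6=1: remaining (p1,p2,p3,p4) ∈ {(0,0,0,1); (0,1,0,1); (1,0,0,1); (1,1,0,1)} — 4.
  p5=0, p6=0: a clause becomes empty — 0.
Total: 4 + 2 + 4 + 0 = 10.

10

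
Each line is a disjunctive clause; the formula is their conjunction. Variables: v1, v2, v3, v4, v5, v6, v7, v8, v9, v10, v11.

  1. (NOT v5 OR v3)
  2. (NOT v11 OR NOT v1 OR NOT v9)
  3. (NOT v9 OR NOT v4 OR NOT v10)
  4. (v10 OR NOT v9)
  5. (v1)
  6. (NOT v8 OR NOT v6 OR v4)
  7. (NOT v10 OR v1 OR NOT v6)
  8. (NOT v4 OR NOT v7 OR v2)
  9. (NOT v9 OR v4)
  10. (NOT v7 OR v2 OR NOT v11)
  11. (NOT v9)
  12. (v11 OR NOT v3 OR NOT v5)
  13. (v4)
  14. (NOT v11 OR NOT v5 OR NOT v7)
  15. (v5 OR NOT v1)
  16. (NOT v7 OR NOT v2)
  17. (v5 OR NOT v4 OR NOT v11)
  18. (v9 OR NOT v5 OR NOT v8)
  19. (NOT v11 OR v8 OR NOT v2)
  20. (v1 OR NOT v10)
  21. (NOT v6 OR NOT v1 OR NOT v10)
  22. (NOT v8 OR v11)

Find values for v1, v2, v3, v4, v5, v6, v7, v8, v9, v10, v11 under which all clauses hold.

v1=T, v2=F, v3=T, v4=T, v5=T, v6=F, v7=F, v8=F, v9=F, v10=F, v11=T

(v1) is a unit clause, so v1 = True.
Unit propagation: (NOT v9) forces v9 = False.
The clause (v4) is unit: v4 must be True.
Unit propagation: (v5) forces v5 = True.
(v3) is a unit clause, so v3 = True.
(v11) is a unit clause, so v11 = True.
The clause (NOT v7) is unit: v7 must be False.
The clause (NOT v8) is unit: v8 must be False.
Unit propagation: (NOT v2) forces v2 = False.
v6 occurs only negated in the remaining clauses — set v6 = False.
v10 occurs only negated in the remaining clauses — set v10 = False.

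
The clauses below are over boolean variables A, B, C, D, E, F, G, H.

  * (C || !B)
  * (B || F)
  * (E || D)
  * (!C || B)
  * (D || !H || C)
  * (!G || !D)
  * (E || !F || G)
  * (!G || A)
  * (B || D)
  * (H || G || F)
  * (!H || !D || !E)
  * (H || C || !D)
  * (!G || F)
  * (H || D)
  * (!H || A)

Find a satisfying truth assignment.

A = T, B = T, C = T, D = T, E = F, F = F, G = F, H = T

Check each clause:
  1. (C || !B) — C is true.
  2. (B || F) — B is true.
  3. (D || E) — D is true.
  4. (B || !C) — B is true.
  5. (!H || C || D) — C is true.
  6. (!G || !D) — !G is true.
  7. (G || !F || E) — !F is true.
  8. (!G || A) — !G is true.
  9. (B || D) — B is true.
  10. (H || F || G) — H is true.
  11. (!E || !D || !H) — !E is true.
  12. (H || !D || C) — H is true.
  13. (F || !G) — !G is true.
  14. (D || H) — H is true.
  15. (A || !H) — A is true.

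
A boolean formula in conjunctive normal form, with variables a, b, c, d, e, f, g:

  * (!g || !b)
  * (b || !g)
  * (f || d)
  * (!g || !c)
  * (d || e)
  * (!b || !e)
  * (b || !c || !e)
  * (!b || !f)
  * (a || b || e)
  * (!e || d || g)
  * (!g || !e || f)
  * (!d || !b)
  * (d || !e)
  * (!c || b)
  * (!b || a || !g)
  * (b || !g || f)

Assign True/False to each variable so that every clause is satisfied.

a = True, b = False, c = False, d = True, e = False, f = False, g = False

a occurs only positively in the remaining clauses — set a = True.
Pure literal: c appears only negated; assign c = False.
Try b = False.
  then g is forced to False.
The remaining clauses are satisfied by d = True, e = False, f = False.
Check each clause:
  1. (!g || !b) — !g is true.
  2. (b || !g) — !g is true.
  3. (f || d) — d is true.
  4. (!c || !g) — !g is true.
  5. (d || e) — d is true.
  6. (!e || !b) — !e is true.
  7. (!c || b || !e) — !e is true.
  8. (!f || !b) — !f is true.
  9. (e || b || a) — a is true.
  10. (!e || d || g) — !e is true.
  11. (!e || !g || f) — !g is true.
  12. (!b || !d) — !b is true.
  13. (!e || d) — !e is true.
  14. (!c || b) — !c is true.
  15. (!g || a || !b) — a is true.
  16. (f || !g || b) — !g is true.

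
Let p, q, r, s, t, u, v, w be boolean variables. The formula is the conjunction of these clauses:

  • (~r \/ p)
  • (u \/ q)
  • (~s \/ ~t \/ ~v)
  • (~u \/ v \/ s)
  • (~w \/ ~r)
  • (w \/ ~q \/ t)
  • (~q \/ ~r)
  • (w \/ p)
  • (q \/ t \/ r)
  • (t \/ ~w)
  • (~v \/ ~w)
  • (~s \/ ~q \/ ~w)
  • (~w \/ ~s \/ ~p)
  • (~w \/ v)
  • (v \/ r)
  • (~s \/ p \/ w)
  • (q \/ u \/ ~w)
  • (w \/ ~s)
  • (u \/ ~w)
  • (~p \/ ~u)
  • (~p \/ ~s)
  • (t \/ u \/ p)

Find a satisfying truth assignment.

p=T, q=T, r=F, s=F, t=T, u=F, v=T, w=F

Check each clause:
  1. (p \/ ~r) — p is true.
  2. (u \/ q) — q is true.
  3. (~s \/ ~t \/ ~v) — ~s is true.
  4. (~u \/ v \/ s) — ~u is true.
  5. (~r \/ ~w) — ~w is true.
  6. (t \/ w \/ ~q) — t is true.
  7. (~q \/ ~r) — ~r is true.
  8. (w \/ p) — p is true.
  9. (t \/ r \/ q) — q is true.
  10. (~w \/ t) — ~w is true.
  11. (~w \/ ~v) — ~w is true.
  12. (~w \/ ~s \/ ~q) — ~w is true.
  13. (~w \/ ~s \/ ~p) — ~w is true.
  14. (v \/ ~w) — ~w is true.
  15. (r \/ v) — v is true.
  16. (~s \/ p \/ w) — p is true.
  17. (q \/ ~w \/ u) — ~w is true.
  18. (~s \/ w) — ~s is true.
  19. (~w \/ u) — ~w is true.
  20. (~p \/ ~u) — ~u is true.
  21. (~s \/ ~p) — ~s is true.
  22. (t \/ u \/ p) — p is true.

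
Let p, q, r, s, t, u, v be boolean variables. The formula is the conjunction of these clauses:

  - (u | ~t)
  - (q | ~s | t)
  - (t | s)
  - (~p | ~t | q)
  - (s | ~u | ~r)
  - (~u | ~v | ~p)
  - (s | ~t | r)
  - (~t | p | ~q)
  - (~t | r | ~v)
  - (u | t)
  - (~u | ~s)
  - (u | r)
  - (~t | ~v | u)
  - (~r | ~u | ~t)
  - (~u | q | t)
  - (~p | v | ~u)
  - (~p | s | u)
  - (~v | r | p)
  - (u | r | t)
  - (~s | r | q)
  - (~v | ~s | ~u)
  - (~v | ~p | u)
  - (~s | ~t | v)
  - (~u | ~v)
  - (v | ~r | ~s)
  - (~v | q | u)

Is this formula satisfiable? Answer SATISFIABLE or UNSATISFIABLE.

UNSATISFIABLE

u = True:
  propagation gives s=False, t=True, r=False; an empty clause results — contradiction.
u = False:
  propagation gives t=False; an empty clause results — contradiction.
Every branch closes, so no satisfying assignment exists.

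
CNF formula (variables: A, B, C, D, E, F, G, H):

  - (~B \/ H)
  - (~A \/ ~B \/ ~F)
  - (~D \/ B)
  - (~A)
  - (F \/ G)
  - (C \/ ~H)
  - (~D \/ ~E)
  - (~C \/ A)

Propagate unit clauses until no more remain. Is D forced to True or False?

False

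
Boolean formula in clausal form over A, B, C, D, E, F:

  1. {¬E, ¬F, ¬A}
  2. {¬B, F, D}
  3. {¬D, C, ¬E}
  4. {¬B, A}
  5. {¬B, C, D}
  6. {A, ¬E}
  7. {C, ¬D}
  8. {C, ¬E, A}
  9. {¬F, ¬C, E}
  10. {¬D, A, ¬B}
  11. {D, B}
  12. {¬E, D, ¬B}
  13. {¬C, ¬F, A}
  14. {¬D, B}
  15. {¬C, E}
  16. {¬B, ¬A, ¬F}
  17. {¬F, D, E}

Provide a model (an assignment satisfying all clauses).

Set A = True and propagate.
Branch on B: take B = True.
  then F is forced to False.
  then D is forced to True.
  then C is forced to True.
  then E is forced to True.
Every clause has at least one true literal under this assignment.

A=T, B=T, C=T, D=T, E=T, F=F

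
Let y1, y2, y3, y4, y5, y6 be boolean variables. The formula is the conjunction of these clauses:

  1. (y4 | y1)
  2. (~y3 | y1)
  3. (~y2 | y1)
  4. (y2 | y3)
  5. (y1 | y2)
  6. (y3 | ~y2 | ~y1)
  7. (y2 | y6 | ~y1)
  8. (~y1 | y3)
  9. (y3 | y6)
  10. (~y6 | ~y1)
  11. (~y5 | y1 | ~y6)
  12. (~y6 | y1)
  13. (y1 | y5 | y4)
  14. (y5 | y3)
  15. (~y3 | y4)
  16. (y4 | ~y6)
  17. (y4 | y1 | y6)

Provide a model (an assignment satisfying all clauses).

Pure literal: y4 appears only positively; assign y4 = True.
Set y1 = True and propagate.
  then y3 is forced to True.
  then y6 is forced to False.
  then y2 is forced to True.
y5 is now unconstrained; take y5 = False.

y1=True  y2=True  y3=True  y4=True  y5=False  y6=False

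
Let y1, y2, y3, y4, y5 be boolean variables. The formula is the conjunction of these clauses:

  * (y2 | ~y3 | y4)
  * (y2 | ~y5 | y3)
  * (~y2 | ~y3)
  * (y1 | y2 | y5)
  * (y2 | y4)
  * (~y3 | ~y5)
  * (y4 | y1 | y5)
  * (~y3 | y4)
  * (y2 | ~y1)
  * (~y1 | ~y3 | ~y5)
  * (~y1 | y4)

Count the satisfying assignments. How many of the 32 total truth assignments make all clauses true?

The models are:
  y1=0 y2=1 y3=0 y4=0 y5=1
  y1=0 y2=1 y3=0 y4=1 y5=0
  y1=0 y2=1 y3=0 y4=1 y5=1
  y1=1 y2=1 y3=0 y4=1 y5=0
  y1=1 y2=1 y3=0 y4=1 y5=1
That's 5 in total.

5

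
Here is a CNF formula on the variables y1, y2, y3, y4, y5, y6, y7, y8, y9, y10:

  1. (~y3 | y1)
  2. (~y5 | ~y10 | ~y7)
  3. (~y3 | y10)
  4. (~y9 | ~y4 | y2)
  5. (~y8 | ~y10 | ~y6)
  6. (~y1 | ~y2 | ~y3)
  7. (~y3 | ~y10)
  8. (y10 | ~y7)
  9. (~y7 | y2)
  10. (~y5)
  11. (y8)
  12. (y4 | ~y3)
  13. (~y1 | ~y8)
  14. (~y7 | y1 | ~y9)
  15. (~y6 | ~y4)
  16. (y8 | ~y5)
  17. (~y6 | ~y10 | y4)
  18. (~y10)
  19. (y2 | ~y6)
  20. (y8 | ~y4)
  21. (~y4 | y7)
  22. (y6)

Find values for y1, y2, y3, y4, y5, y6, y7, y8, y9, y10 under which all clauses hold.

y1=F, y2=T, y3=F, y4=F, y5=F, y6=T, y7=F, y8=T, y9=F, y10=F

The clause (~y5) is unit: y5 must be False.
The clause (y8) is unit: y8 must be True.
Unit propagation: (~y1) forces y1 = False.
The clause (~y3) is unit: y3 must be False.
(~y10) is a unit clause, so y10 = False.
The clause (~y7) is unit: y7 must be False.
(~y4) is a unit clause, so y4 = False.
Unit propagation: (y6) forces y6 = True.
Unit propagation: (y2) forces y2 = True.
y9 is now unconstrained; take y9 = False.
Every clause has at least one true literal under this assignment.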